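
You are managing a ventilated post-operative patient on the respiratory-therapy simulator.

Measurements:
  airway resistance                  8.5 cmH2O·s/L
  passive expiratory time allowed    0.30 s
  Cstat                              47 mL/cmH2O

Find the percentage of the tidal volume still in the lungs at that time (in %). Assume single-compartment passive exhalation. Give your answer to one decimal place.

τ = R × C = 8.5 × 47 mL/cmH2O = 8.5 × 0.047 L/cmH2O = 0.3995 s.
Passive exhalation: V(t)/V₀ = e^(−t/τ) = e^(−0.30/0.3995) = 0.4719.
Fraction remaining = 0.4719 → 47.19%.

47.2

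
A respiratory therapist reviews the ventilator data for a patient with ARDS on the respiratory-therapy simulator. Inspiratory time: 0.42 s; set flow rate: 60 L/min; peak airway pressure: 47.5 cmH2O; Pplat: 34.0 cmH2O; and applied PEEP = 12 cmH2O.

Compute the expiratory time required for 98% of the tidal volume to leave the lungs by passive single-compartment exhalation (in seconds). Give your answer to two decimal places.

Flow: 60 L/min ÷ 60 = 1 L/s.
Vt = flow × Ti = 1 L/s × 0.42 s × 1000 mL/L = 420.0 mL.
R = (PIP − Pplat)/V̇ = (47.5 − 34.0) / 1 = 13.5/1 = 13.5 cmH2O·s/L.
C = Vt/(Pplat − PEEP) = 420.0 / (34.0 − 12) = 420.0/22.0 = 19.091 mL/cmH2O.
τ = R × C = 13.5 × 0.01909 L/cmH2O = 0.2577 s.
t = −τ·ln(1 − 0.98) = −0.2577·ln(0.02) = 1.008 s.

1.01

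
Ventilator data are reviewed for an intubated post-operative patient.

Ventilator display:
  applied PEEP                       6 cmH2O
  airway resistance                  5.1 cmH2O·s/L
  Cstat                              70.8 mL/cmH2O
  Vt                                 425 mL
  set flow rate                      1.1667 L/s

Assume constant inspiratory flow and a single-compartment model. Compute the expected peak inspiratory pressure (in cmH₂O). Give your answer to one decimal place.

Equation of motion (constant flow): PIP = Vt/C + R·V̇ + PEEP.
PIP = 425/70.8 + 5.1×1.1667 + 6 = 6.003 + 5.95 + 6 = 17.953 cmH2O.

18.0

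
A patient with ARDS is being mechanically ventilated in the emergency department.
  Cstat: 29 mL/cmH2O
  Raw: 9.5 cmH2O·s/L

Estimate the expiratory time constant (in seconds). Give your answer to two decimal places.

τ = R × C = 9.5 × 29 mL/cmH2O = 9.5 × 0.029 L/cmH2O = 0.2755 s.

0.28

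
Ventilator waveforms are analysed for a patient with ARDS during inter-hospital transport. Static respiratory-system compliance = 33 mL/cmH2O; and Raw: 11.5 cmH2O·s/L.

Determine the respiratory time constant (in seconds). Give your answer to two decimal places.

0.38

τ = R × C = 11.5 × 33 mL/cmH2O = 11.5 × 0.033 L/cmH2O = 0.3795 s.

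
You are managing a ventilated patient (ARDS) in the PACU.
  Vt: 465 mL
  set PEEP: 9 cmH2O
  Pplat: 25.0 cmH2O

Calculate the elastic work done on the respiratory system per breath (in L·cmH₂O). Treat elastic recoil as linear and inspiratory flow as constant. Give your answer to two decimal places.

3.72

Elastic work ≈ ½ × (Pplat − PEEP) × Vt = 0.5 × (25.0 − 9) × 0.465 L = 0.5 × 16.0 × 0.465 = 3.72 L·cmH2O.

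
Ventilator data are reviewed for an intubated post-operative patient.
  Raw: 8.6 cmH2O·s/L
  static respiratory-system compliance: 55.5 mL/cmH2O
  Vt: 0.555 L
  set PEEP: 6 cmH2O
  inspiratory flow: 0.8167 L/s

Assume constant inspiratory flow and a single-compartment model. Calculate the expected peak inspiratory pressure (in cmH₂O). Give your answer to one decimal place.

23.0

Equation of motion (constant flow): PIP = Vt/C + R·V̇ + PEEP.
PIP = 555/55.5 + 8.6×0.8167 + 6 = 10.0 + 7.024 + 6 = 23.024 cmH2O.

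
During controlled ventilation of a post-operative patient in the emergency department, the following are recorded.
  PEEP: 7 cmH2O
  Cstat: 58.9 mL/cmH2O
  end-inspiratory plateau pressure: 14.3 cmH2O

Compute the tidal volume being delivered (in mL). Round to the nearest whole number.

430

Vt = Cstat × (Pplat − PEEP) = 58.9 × (14.3 − 7) = 58.9 × 7.3 = 429.97 mL.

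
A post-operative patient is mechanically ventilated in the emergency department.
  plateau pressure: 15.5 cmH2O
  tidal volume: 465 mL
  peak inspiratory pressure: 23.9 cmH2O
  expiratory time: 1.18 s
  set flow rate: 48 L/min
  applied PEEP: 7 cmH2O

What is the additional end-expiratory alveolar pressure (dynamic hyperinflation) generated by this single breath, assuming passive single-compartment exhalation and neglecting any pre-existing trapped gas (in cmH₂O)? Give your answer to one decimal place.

Flow: 48 L/min ÷ 60 = 0.8 L/s.
R = (PIP − Pplat)/V̇ = (23.9 − 15.5) / 0.8 = 8.4/0.8 = 10.5 cmH2O·s/L.
C = Vt/(Pplat − PEEP) = 465.0 / (15.5 − 7) = 465.0/8.5 = 54.706 mL/cmH2O.
τ = R × C = 10.5 × 0.05471 L/cmH2O = 0.5745 s.
Fraction remaining = e^(−Te/τ) = e^(−1.18/0.5745) = 0.1282; trapped volume = 465.0 × 0.1282 = 59.613 mL.
Additional alveolar pressure from trapping ≈ V_trapped / C = 59.613 / 54.706 = 1.09 cmH2O.

1.1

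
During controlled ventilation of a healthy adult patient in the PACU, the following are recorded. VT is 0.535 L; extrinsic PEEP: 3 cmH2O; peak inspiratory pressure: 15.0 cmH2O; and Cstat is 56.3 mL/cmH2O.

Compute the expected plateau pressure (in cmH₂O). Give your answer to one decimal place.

Pplat = PEEP + Vt / Cstat = 3 + 535 / 56.3 = 3 + 9.503 = 12.503 cmH2O.

12.5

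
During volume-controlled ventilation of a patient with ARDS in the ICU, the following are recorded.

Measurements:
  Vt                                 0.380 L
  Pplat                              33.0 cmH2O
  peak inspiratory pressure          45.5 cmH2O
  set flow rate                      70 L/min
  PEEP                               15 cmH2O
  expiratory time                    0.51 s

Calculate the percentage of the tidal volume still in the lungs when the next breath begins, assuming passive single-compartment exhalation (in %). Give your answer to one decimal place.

10.5

Flow: 70 L/min ÷ 60 = 1.1667 L/s.
R = (PIP − Pplat)/V̇ = (45.5 − 33.0) / 1.1667 = 12.5/1.1667 = 10.714 cmH2O·s/L.
C = Vt/(Pplat − PEEP) = 380.0 / (33.0 − 15) = 380.0/18.0 = 21.111 mL/cmH2O.
τ = R × C = 10.714 × 0.02111 L/cmH2O = 0.2262 s.
Fraction remaining at end-expiration = e^(−Te/τ) = e^(−0.51/0.2262) = 0.1049 → 10.49%.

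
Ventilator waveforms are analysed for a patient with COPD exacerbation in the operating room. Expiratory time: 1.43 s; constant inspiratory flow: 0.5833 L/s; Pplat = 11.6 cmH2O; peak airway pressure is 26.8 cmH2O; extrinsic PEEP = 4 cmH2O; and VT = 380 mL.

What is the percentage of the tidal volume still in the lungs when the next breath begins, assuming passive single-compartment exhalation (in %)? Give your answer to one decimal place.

33.4

R = (PIP − Pplat)/V̇ = (26.8 − 11.6) / 0.5833 = 15.2/0.5833 = 26.059 cmH2O·s/L.
C = Vt/(Pplat − PEEP) = 380.0 / (11.6 − 4) = 380.0/7.6 = 50.0 mL/cmH2O.
τ = R × C = 26.059 × 0.05 L/cmH2O = 1.303 s.
Fraction remaining at end-expiration = e^(−Te/τ) = e^(−1.43/1.303) = 0.3337 → 33.37%.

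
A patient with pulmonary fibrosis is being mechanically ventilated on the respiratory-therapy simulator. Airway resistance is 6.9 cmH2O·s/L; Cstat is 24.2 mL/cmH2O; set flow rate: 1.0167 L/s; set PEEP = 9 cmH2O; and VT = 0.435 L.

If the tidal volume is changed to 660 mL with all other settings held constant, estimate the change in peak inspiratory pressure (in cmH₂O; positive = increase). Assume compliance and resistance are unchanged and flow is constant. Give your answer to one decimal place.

PIP = Vt/C + R·V̇ + PEEP (constant-flow equation of motion).
Only the elastic term changes: ΔPIP = ΔVt / C = (660 − 435) / 24.2 = 9.298 cmH2O.

9.3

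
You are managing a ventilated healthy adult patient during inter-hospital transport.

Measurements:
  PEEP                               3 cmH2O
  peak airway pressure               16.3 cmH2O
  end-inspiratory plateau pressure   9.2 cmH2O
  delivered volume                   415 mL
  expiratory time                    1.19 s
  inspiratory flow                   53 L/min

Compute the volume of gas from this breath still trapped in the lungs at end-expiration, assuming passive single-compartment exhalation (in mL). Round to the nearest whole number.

45

Flow: 53 L/min ÷ 60 = 0.8833 L/s.
R = (PIP − Pplat)/V̇ = (16.3 − 9.2) / 0.8833 = 7.1/0.8833 = 8.038 cmH2O·s/L.
C = Vt/(Pplat − PEEP) = 415.0 / (9.2 − 3) = 415.0/6.2 = 66.935 mL/cmH2O.
τ = R × C = 8.038 × 0.06694 L/cmH2O = 0.5381 s.
Fraction remaining = e^(−Te/τ) = e^(−1.19/0.5381) = 0.1095.
Trapped volume = 415.0 × 0.1095 = 45.443 mL.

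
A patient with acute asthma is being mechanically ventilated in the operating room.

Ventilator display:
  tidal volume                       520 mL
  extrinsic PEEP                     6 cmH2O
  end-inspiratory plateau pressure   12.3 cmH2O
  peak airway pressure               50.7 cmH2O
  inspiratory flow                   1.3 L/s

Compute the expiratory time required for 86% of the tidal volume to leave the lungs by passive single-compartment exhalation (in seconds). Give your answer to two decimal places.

4.79

R = (PIP − Pplat)/V̇ = (50.7 − 12.3) / 1.3 = 38.4/1.3 = 29.538 cmH2O·s/L.
C = Vt/(Pplat − PEEP) = 520.0 / (12.3 − 6) = 520.0/6.3 = 82.54 mL/cmH2O.
τ = R × C = 29.538 × 0.08254 L/cmH2O = 2.438 s.
t = −τ·ln(1 − 0.86) = −2.438·ln(0.14) = 4.793 s.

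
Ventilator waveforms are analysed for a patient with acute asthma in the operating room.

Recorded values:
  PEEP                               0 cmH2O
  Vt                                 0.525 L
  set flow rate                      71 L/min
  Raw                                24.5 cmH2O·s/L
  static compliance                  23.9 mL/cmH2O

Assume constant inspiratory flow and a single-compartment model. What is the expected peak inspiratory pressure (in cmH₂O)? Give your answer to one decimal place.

51.0

Flow: 71 L/min ÷ 60 = 1.1833 L/s.
Equation of motion (constant flow): PIP = Vt/C + R·V̇ + PEEP.
PIP = 525/23.9 + 24.5×1.1833 + 0 = 21.967 + 28.991 + 0 = 50.958 cmH2O.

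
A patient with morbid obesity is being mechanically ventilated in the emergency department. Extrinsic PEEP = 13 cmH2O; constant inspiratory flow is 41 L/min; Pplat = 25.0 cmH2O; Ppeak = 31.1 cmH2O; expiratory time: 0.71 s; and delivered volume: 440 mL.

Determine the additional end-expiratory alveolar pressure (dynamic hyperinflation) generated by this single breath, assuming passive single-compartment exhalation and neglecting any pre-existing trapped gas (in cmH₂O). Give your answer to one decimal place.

1.4

Flow: 41 L/min ÷ 60 = 0.6833 L/s.
R = (PIP − Pplat)/V̇ = (31.1 − 25.0) / 0.6833 = 6.1/0.6833 = 8.927 cmH2O·s/L.
C = Vt/(Pplat − PEEP) = 440.0 / (25.0 − 13) = 440.0/12.0 = 36.667 mL/cmH2O.
τ = R × C = 8.927 × 0.03667 L/cmH2O = 0.3274 s.
Fraction remaining = e^(−Te/τ) = e^(−0.71/0.3274) = 0.1143; trapped volume = 440.0 × 0.1143 = 50.292 mL.
Additional alveolar pressure from trapping ≈ V_trapped / C = 50.292 / 36.667 = 1.372 cmH2O.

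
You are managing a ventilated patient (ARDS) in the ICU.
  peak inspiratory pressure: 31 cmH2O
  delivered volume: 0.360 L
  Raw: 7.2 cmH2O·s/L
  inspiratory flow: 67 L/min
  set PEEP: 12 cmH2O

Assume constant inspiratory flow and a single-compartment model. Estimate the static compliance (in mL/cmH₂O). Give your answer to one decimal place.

32.8

Flow: 67 L/min ÷ 60 = 1.1167 L/s.
Equation of motion (constant flow): PIP = Vt/C + R·V̇ + PEEP.
Vt/C = PIP − R·V̇ − PEEP = 31 − 7.2×1.1167 − 12 = 31 − 8.04 − 12 = 10.96 cmH2O.
C = Vt / 10.96 = 360 / 10.96 = 32.847 mL/cmH2O.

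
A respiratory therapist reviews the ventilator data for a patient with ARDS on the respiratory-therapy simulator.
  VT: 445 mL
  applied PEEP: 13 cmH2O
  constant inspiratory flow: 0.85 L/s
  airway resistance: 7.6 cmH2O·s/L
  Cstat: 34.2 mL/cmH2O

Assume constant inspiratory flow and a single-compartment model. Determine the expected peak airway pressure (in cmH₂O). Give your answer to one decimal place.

Equation of motion (constant flow): PIP = Vt/C + R·V̇ + PEEP.
PIP = 445/34.2 + 7.6×0.85 + 13 = 13.012 + 6.46 + 13 = 32.472 cmH2O.

32.5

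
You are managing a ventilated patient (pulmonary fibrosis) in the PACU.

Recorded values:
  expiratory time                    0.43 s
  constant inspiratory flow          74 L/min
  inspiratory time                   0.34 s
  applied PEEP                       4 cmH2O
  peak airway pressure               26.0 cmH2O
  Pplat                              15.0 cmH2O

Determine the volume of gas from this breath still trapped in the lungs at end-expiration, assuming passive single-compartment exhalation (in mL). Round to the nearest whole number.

Flow: 74 L/min ÷ 60 = 1.2333 L/s.
Vt = flow × Ti = 1.2333 L/s × 0.34 s × 1000 mL/L = 419.32 mL.
R = (PIP − Pplat)/V̇ = (26.0 − 15.0) / 1.2333 = 11.0/1.2333 = 8.919 cmH2O·s/L.
C = Vt/(Pplat − PEEP) = 419.32 / (15.0 − 4) = 419.32/11.0 = 38.12 mL/cmH2O.
τ = R × C = 8.919 × 0.03812 L/cmH2O = 0.34 s.
Fraction remaining = e^(−Te/τ) = e^(−0.43/0.34) = 0.2823.
Trapped volume = 419.32 × 0.2823 = 118.37 mL.

118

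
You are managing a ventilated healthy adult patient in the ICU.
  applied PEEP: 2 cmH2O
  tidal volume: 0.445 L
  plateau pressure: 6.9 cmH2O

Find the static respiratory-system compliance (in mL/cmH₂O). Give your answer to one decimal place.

Cstat = Vt / (Pplat − PEEP) = 445 / (6.9 − 2) = 445 / 4.9 = 90.816 mL/cmH2O.

90.8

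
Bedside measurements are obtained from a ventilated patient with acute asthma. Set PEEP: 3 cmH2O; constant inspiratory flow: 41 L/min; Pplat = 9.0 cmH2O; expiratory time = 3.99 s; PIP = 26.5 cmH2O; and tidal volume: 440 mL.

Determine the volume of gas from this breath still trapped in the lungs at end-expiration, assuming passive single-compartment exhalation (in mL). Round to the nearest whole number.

53

Flow: 41 L/min ÷ 60 = 0.6833 L/s.
R = (PIP − Pplat)/V̇ = (26.5 − 9.0) / 0.6833 = 17.5/0.6833 = 25.611 cmH2O·s/L.
C = Vt/(Pplat − PEEP) = 440.0 / (9.0 − 3) = 440.0/6.0 = 73.333 mL/cmH2O.
τ = R × C = 25.611 × 0.07333 L/cmH2O = 1.878 s.
Fraction remaining = e^(−Te/τ) = e^(−3.99/1.878) = 0.1195.
Trapped volume = 440.0 × 0.1195 = 52.58 mL.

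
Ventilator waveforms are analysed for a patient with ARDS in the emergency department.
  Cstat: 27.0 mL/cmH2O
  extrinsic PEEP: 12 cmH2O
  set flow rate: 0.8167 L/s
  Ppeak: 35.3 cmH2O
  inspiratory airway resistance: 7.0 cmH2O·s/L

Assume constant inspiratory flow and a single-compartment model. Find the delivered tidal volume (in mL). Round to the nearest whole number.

Equation of motion (constant flow): PIP = Vt/C + R·V̇ + PEEP.
Vt/C = PIP − R·V̇ − PEEP = 35.3 − 5.717 − 12 = 17.583 cmH2O.
Vt = C × 17.583 = 27.0 × 17.583 = 474.74 mL.

475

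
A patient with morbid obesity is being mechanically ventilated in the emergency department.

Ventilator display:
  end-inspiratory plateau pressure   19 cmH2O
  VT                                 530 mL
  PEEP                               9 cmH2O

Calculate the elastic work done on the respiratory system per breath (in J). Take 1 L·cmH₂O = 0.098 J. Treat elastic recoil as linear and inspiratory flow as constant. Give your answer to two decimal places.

0.26

Elastic work ≈ ½ × (Pplat − PEEP) × Vt = 0.5 × (19 − 9) × 0.530 L = 0.5 × 10.0 × 0.530 = 2.65 L·cmH2O.
× 0.098 J/(L·cmH2O) → 0.2597 J.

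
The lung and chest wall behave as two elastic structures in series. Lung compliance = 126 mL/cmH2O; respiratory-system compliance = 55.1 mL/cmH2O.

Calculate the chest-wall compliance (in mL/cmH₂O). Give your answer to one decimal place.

1/Ccw = 1/Crs − 1/CL.
1/Ccw = 1/55.1 − 1/126 = 0.01021.
Ccw = 97.943 mL/cmH2O.

97.9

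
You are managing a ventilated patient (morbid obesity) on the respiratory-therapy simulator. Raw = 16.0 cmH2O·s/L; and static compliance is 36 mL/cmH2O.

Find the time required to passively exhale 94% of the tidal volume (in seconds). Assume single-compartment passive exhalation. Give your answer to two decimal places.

τ = R × C = 16.0 × 36 mL/cmH2O = 16.0 × 0.036 L/cmH2O = 0.576 s.
Exhaled fraction f = 1 − e^(−t/τ) → t = −τ·ln(1 − f) = −0.576·ln(0.06) = 1.621 s.

1.62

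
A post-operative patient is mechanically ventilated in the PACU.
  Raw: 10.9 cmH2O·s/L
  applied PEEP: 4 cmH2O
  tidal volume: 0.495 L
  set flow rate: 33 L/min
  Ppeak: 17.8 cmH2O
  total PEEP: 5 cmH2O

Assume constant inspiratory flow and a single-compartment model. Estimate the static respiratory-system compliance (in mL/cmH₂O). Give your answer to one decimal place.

72.7

Flow: 33 L/min ÷ 60 = 0.55 L/s.
Total PEEP = 5 cmH2O (set 4 + intrinsic 1); this is the baseline alveolar pressure.
Equation of motion (constant flow): PIP = Vt/C + R·V̇ + PEEP.
Vt/C = PIP − R·V̇ − PEEP = 17.8 − 10.9×0.55 − 5 = 17.8 − 5.995 − 5 = 6.805 cmH2O.
C = Vt / 6.805 = 495 / 6.805 = 72.741 mL/cmH2O.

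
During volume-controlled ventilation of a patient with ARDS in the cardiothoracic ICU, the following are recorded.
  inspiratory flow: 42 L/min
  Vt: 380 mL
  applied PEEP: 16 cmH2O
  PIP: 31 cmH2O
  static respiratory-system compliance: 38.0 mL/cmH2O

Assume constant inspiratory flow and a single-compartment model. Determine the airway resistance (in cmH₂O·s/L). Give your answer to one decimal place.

7.1

Flow: 42 L/min ÷ 60 = 0.7 L/s.
Equation of motion (constant flow): PIP = Vt/C + R·V̇ + PEEP.
R·V̇ = PIP − Vt/C − PEEP = 31 − 380/38.0 − 16 = 31 − 10.0 − 16 = 5.0 cmH2O.
R = 5.0 / 0.7 = 7.143 cmH2O·s/L.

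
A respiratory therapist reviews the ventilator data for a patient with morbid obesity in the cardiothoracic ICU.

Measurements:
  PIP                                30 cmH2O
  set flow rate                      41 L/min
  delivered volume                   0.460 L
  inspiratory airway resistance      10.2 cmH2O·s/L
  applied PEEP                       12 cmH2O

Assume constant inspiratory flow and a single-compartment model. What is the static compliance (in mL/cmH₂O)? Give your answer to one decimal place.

41.7

Flow: 41 L/min ÷ 60 = 0.6833 L/s.
Equation of motion (constant flow): PIP = Vt/C + R·V̇ + PEEP.
Vt/C = PIP − R·V̇ − PEEP = 30 − 10.2×0.6833 − 12 = 30 − 6.97 − 12 = 11.03 cmH2O.
C = Vt / 11.03 = 460 / 11.03 = 41.704 mL/cmH2O.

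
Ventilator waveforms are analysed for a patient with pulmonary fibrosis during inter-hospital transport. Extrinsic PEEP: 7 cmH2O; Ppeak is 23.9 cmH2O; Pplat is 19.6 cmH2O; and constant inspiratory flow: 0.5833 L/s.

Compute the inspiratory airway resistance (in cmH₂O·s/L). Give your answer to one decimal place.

7.4

Raw = (PIP − Pplat) / flow = (23.9 − 19.6) / 0.5833 = 4.3 / 0.5833 = 7.372 cmH2O·s/L.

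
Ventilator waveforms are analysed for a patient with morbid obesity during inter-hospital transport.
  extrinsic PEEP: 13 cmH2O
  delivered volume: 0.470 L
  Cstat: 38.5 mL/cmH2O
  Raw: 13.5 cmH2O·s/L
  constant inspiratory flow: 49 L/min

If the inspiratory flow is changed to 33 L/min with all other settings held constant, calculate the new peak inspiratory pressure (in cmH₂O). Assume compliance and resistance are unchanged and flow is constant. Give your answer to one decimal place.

Flow: 49 L/min ÷ 60 = 0.8167 L/s.
New flow: 33 L/min ÷ 60 = 0.55 L/s.
PIP = Vt/C + R·V̇ + PEEP (constant-flow equation of motion).
Only the resistive term changes: ΔPIP = R × ΔV̇ = 13.5 × (0.55 − 0.8167) = 13.5 × -0.2667 = -3.6 cmH2O.
Original PIP = 470/38.5 + 13.5×0.8167 + 13 = 36.233 cmH2O; new PIP = 36.233 + (-3.6) = 32.633 cmH2O.

32.6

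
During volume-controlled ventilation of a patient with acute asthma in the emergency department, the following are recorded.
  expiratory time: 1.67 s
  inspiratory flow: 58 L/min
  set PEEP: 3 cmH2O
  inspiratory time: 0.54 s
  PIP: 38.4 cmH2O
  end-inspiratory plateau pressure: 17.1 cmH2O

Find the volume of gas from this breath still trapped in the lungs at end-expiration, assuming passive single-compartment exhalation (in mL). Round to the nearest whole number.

67

Flow: 58 L/min ÷ 60 = 0.9667 L/s.
Vt = flow × Ti = 0.9667 L/s × 0.54 s × 1000 mL/L = 522.02 mL.
R = (PIP − Pplat)/V̇ = (38.4 − 17.1) / 0.9667 = 21.3/0.9667 = 22.034 cmH2O·s/L.
C = Vt/(Pplat − PEEP) = 522.02 / (17.1 − 3) = 522.02/14.1 = 37.023 mL/cmH2O.
τ = R × C = 22.034 × 0.03702 L/cmH2O = 0.8157 s.
Fraction remaining = e^(−Te/τ) = e^(−1.67/0.8157) = 0.1291.
Trapped volume = 522.02 × 0.1291 = 67.393 mL.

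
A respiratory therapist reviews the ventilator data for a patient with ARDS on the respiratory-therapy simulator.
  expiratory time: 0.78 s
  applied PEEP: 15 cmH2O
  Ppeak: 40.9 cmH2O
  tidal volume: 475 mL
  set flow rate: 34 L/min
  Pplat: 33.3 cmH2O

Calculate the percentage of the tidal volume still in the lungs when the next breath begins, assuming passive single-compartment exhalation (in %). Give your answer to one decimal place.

Flow: 34 L/min ÷ 60 = 0.5667 L/s.
R = (PIP − Pplat)/V̇ = (40.9 − 33.3) / 0.5667 = 7.6/0.5667 = 13.411 cmH2O·s/L.
C = Vt/(Pplat − PEEP) = 475.0 / (33.3 − 15) = 475.0/18.3 = 25.956 mL/cmH2O.
τ = R × C = 13.411 × 0.02596 L/cmH2O = 0.3481 s.
Fraction remaining at end-expiration = e^(−Te/τ) = e^(−0.78/0.3481) = 0.1064 → 10.64%.

10.6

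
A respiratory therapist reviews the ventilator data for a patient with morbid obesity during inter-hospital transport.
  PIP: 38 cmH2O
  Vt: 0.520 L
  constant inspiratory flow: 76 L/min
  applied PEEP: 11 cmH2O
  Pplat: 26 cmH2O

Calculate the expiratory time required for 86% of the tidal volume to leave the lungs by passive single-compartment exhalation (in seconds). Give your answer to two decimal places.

0.65

Flow: 76 L/min ÷ 60 = 1.2667 L/s.
R = (PIP − Pplat)/V̇ = (38 − 26) / 1.2667 = 12.0/1.2667 = 9.473 cmH2O·s/L.
C = Vt/(Pplat − PEEP) = 520.0 / (26 − 11) = 520.0/15.0 = 34.667 mL/cmH2O.
τ = R × C = 9.473 × 0.03467 L/cmH2O = 0.3284 s.
t = −τ·ln(1 − 0.86) = −0.3284·ln(0.14) = 0.6457 s.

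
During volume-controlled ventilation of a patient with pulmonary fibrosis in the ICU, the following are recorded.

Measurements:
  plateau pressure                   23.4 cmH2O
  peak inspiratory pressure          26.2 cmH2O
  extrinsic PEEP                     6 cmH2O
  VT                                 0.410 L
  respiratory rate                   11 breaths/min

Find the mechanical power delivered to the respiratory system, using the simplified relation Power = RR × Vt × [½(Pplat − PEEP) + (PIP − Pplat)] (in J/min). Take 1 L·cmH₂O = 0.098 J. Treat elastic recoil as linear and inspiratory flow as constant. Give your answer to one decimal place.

5.1

Per-breath work = Vt × [½(Pplat−PEEP) + (PIP−Pplat)] = 0.410 × [0.5×17.4 + 2.8] = 0.410 × 11.5 = 4.715 L·cmH2O.
Power = 11 × 4.715 = 51.865 L·cmH2O/min.
× 0.098 J/(L·cmH2O) → 5.083 J/min.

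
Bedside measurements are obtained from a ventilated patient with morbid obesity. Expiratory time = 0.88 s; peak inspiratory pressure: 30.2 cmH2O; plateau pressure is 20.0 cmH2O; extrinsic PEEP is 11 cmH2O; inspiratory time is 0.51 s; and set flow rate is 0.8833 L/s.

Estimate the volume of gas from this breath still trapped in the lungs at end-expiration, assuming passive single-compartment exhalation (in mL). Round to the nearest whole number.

Vt = flow × Ti = 0.8833 L/s × 0.51 s × 1000 mL/L = 450.48 mL.
R = (PIP − Pplat)/V̇ = (30.2 − 20.0) / 0.8833 = 10.2/0.8833 = 11.548 cmH2O·s/L.
C = Vt/(Pplat − PEEP) = 450.48 / (20.0 − 11) = 450.48/9.0 = 50.053 mL/cmH2O.
τ = R × C = 11.548 × 0.05005 L/cmH2O = 0.578 s.
Fraction remaining = e^(−Te/τ) = e^(−0.88/0.578) = 0.2182.
Trapped volume = 450.48 × 0.2182 = 98.295 mL.

98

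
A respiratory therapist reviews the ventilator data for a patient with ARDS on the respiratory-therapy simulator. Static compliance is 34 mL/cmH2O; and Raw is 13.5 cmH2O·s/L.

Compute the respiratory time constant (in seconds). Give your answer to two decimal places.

τ = R × C = 13.5 × 34 mL/cmH2O = 13.5 × 0.034 L/cmH2O = 0.459 s.

0.46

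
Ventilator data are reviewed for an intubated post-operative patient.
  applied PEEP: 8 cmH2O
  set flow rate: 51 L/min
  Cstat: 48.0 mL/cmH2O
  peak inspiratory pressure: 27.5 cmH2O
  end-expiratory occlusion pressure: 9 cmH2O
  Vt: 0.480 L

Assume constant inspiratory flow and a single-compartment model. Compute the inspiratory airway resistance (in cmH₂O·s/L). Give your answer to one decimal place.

Flow: 51 L/min ÷ 60 = 0.85 L/s.
Total PEEP = 9 cmH2O (set 8 + intrinsic 1); this is the baseline alveolar pressure.
Equation of motion (constant flow): PIP = Vt/C + R·V̇ + PEEP.
R·V̇ = PIP − Vt/C − PEEP = 27.5 − 480/48.0 − 9 = 27.5 − 10.0 − 9 = 8.5 cmH2O.
R = 8.5 / 0.85 = 10.0 cmH2O·s/L.

10.0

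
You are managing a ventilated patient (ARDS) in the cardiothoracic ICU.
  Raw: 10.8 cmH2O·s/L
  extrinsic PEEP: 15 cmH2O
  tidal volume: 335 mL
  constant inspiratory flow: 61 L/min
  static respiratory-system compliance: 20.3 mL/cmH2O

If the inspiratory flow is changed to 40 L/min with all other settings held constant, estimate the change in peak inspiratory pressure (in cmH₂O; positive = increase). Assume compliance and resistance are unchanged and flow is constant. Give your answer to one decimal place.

Flow: 61 L/min ÷ 60 = 1.0167 L/s.
New flow: 40 L/min ÷ 60 = 0.6667 L/s.
PIP = Vt/C + R·V̇ + PEEP (constant-flow equation of motion).
Only the resistive term changes: ΔPIP = R × ΔV̇ = 10.8 × (0.6667 − 1.0167) = 10.8 × -0.35 = -3.78 cmH2O.

-3.8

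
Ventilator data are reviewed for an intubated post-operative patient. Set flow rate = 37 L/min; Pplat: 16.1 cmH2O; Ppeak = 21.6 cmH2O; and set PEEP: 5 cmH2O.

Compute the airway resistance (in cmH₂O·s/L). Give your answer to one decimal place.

8.9

Flow: 37 L/min ÷ 60 = 0.6167 L/s.
Raw = (PIP − Pplat) / flow = (21.6 − 16.1) / 0.6167 = 5.5 / 0.6167 = 8.918 cmH2O·s/L.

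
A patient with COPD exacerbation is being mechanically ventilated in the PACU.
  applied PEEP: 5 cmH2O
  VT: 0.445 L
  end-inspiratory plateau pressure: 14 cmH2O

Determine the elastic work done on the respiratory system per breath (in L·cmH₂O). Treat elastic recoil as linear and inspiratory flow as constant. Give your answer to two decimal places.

2.00

Elastic work ≈ ½ × (Pplat − PEEP) × Vt = 0.5 × (14 − 5) × 0.445 L = 0.5 × 9.0 × 0.445 = 2.003 L·cmH2O.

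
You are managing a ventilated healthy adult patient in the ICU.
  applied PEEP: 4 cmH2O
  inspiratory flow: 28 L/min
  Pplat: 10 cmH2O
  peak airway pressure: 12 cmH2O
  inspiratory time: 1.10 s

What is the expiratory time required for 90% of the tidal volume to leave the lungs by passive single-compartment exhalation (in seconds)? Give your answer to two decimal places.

Flow: 28 L/min ÷ 60 = 0.4667 L/s.
Vt = flow × Ti = 0.4667 L/s × 1.10 s × 1000 mL/L = 513.37 mL.
R = (PIP − Pplat)/V̇ = (12 − 10) / 0.4667 = 2.0/0.4667 = 4.285 cmH2O·s/L.
C = Vt/(Pplat − PEEP) = 513.37 / (10 − 4) = 513.37/6.0 = 85.562 mL/cmH2O.
τ = R × C = 4.285 × 0.08556 L/cmH2O = 0.3666 s.
t = −τ·ln(1 − 0.90) = −0.3666·ln(0.1) = 0.8441 s.

0.84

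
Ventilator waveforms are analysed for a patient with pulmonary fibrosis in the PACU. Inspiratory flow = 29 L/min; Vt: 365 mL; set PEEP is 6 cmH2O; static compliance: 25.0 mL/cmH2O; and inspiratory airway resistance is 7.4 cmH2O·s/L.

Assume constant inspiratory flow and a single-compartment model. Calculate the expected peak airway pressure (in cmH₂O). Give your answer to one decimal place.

Flow: 29 L/min ÷ 60 = 0.4833 L/s.
Equation of motion (constant flow): PIP = Vt/C + R·V̇ + PEEP.
PIP = 365/25.0 + 7.4×0.4833 + 6 = 14.6 + 3.576 + 6 = 24.176 cmH2O.

24.2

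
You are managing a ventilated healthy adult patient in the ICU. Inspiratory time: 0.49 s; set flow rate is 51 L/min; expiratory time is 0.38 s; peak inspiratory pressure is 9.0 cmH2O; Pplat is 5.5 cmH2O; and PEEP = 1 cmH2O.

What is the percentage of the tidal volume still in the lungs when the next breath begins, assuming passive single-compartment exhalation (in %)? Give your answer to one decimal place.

Flow: 51 L/min ÷ 60 = 0.85 L/s.
Vt = flow × Ti = 0.85 L/s × 0.49 s × 1000 mL/L = 416.5 mL.
R = (PIP − Pplat)/V̇ = (9.0 − 5.5) / 0.85 = 3.5/0.85 = 4.118 cmH2O·s/L.
C = Vt/(Pplat − PEEP) = 416.5 / (5.5 − 1) = 416.5/4.5 = 92.556 mL/cmH2O.
τ = R × C = 4.118 × 0.09256 L/cmH2O = 0.3812 s.
Fraction remaining at end-expiration = e^(−Te/τ) = e^(−0.38/0.3812) = 0.369 → 36.9%.

36.9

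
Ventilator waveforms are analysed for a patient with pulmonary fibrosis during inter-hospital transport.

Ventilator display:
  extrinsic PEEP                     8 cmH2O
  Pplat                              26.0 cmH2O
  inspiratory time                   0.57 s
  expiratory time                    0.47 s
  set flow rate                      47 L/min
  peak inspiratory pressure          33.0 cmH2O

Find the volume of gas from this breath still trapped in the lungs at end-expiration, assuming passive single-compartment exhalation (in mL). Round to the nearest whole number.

54

Flow: 47 L/min ÷ 60 = 0.7833 L/s.
Vt = flow × Ti = 0.7833 L/s × 0.57 s × 1000 mL/L = 446.48 mL.
R = (PIP − Pplat)/V̇ = (33.0 − 26.0) / 0.7833 = 7.0/0.7833 = 8.937 cmH2O·s/L.
C = Vt/(Pplat − PEEP) = 446.48 / (26.0 − 8) = 446.48/18.0 = 24.804 mL/cmH2O.
τ = R × C = 8.937 × 0.0248 L/cmH2O = 0.2216 s.
Fraction remaining = e^(−Te/τ) = e^(−0.47/0.2216) = 0.1199.
Trapped volume = 446.48 × 0.1199 = 53.533 mL.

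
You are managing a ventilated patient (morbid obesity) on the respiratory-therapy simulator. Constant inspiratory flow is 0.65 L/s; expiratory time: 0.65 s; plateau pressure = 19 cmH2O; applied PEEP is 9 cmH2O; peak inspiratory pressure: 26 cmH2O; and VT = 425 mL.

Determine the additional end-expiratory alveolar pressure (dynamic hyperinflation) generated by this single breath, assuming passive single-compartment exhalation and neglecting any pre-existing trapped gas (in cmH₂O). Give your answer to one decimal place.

R = (PIP − Pplat)/V̇ = (26 − 19) / 0.65 = 7.0/0.65 = 10.769 cmH2O·s/L.
C = Vt/(Pplat − PEEP) = 425.0 / (19 − 9) = 425.0/10.0 = 42.5 mL/cmH2O.
τ = R × C = 10.769 × 0.0425 L/cmH2O = 0.4577 s.
Fraction remaining = e^(−Te/τ) = e^(−0.65/0.4577) = 0.2417; trapped volume = 425.0 × 0.2417 = 102.72 mL.
Additional alveolar pressure from trapping ≈ V_trapped / C = 102.72 / 42.5 = 2.417 cmH2O.

2.4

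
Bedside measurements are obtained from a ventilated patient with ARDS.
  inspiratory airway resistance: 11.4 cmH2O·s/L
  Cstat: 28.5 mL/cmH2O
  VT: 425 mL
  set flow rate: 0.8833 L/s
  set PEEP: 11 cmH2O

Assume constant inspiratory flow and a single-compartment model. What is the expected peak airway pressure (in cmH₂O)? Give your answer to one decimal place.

Equation of motion (constant flow): PIP = Vt/C + R·V̇ + PEEP.
PIP = 425/28.5 + 11.4×0.8833 + 11 = 14.912 + 10.07 + 11 = 35.982 cmH2O.

36.0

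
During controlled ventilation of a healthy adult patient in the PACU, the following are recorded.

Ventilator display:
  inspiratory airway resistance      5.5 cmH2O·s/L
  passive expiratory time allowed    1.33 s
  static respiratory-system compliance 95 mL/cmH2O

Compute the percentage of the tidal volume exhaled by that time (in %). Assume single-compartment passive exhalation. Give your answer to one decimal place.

92.2

τ = R × C = 5.5 × 95 mL/cmH2O = 5.5 × 0.095 L/cmH2O = 0.5225 s.
Passive exhalation: V(t)/V₀ = e^(−t/τ) = e^(−1.33/0.5225) = 0.07844.
Fraction exhaled = 1 − 0.07844 = 0.9216 → 92.16%.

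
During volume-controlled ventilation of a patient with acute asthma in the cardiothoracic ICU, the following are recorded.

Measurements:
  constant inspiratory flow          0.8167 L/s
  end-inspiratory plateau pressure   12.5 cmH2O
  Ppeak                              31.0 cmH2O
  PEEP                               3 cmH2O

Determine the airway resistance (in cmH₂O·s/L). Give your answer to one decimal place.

Raw = (PIP − Pplat) / flow = (31.0 − 12.5) / 0.8167 = 18.5 / 0.8167 = 22.652 cmH2O·s/L.

22.7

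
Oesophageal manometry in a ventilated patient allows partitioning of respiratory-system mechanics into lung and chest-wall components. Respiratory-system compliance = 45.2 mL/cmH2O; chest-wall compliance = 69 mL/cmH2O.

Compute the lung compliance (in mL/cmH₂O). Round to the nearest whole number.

131

1/CL = 1/Crs − 1/Ccw.
1/CL = 1/45.2 − 1/69 = 0.007631.
CL = 131.04 mL/cmH2O.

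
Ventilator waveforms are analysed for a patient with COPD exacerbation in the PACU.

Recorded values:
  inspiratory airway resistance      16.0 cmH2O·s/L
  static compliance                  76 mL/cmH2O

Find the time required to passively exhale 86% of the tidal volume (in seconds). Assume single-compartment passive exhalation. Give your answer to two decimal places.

2.39

τ = R × C = 16.0 × 76 mL/cmH2O = 16.0 × 0.076 L/cmH2O = 1.216 s.
Exhaled fraction f = 1 − e^(−t/τ) → t = −τ·ln(1 − f) = −1.216·ln(0.14) = 2.391 s.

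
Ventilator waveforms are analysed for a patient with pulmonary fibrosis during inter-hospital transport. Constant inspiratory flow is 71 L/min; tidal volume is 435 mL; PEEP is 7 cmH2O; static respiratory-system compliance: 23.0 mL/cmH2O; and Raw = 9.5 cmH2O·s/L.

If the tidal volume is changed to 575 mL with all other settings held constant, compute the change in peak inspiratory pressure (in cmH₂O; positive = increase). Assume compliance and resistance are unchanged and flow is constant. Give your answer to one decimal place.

6.1

PIP = Vt/C + R·V̇ + PEEP (constant-flow equation of motion).
Only the elastic term changes: ΔPIP = ΔVt / C = (575 − 435) / 23.0 = 6.087 cmH2O.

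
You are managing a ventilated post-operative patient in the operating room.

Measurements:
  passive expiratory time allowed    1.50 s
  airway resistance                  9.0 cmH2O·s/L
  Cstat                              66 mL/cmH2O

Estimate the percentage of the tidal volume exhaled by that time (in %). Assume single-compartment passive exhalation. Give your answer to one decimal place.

τ = R × C = 9.0 × 66 mL/cmH2O = 9.0 × 0.066 L/cmH2O = 0.594 s.
Passive exhalation: V(t)/V₀ = e^(−t/τ) = e^(−1.50/0.594) = 0.08004.
Fraction exhaled = 1 − 0.08004 = 0.92 → 92.0%.

92.0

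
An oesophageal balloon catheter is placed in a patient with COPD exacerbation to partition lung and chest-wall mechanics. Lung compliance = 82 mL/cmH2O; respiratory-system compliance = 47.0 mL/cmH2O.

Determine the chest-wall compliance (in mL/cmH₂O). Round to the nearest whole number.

110

1/Ccw = 1/Crs − 1/CL.
1/Ccw = 1/47.0 − 1/82 = 0.009081.
Ccw = 110.12 mL/cmH2O.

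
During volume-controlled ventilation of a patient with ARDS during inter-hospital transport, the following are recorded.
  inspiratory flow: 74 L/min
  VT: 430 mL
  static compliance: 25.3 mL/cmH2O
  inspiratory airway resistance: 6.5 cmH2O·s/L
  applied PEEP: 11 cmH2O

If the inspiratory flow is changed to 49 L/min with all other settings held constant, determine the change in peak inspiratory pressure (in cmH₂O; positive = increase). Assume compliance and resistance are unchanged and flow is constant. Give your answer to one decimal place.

Flow: 74 L/min ÷ 60 = 1.2333 L/s.
New flow: 49 L/min ÷ 60 = 0.8167 L/s.
PIP = Vt/C + R·V̇ + PEEP (constant-flow equation of motion).
Only the resistive term changes: ΔPIP = R × ΔV̇ = 6.5 × (0.8167 − 1.2333) = 6.5 × -0.4166 = -2.708 cmH2O.

-2.7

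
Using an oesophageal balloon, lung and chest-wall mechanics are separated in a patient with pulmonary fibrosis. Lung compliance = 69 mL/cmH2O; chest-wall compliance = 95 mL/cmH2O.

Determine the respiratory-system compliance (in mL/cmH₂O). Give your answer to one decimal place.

Lung and chest wall are elastances in series: 1/Crs = 1/CL + 1/Ccw.
1/Crs = 1/69 + 1/95 = 0.02502.
Crs = 39.968 mL/cmH2O.

40.0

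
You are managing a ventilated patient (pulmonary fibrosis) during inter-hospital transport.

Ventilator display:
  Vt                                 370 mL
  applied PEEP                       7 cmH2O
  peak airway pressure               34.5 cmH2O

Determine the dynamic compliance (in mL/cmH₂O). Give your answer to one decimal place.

13.5

Dynamic compliance = Vt / (PIP − PEEP) = 370 / (34.5 − 7) = 370 / 27.5 = 13.455 mL/cmH2O.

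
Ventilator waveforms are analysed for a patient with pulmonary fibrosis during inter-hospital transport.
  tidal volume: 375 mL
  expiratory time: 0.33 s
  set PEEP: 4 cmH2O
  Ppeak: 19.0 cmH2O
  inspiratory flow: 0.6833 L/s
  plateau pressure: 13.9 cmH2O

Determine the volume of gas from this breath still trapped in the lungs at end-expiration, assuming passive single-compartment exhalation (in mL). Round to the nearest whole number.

117

R = (PIP − Pplat)/V̇ = (19.0 − 13.9) / 0.6833 = 5.1/0.6833 = 7.464 cmH2O·s/L.
C = Vt/(Pplat − PEEP) = 375.0 / (13.9 − 4) = 375.0/9.9 = 37.879 mL/cmH2O.
τ = R × C = 7.464 × 0.03788 L/cmH2O = 0.2827 s.
Fraction remaining = e^(−Te/τ) = e^(−0.33/0.2827) = 0.3112.
Trapped volume = 375.0 × 0.3112 = 116.7 mL.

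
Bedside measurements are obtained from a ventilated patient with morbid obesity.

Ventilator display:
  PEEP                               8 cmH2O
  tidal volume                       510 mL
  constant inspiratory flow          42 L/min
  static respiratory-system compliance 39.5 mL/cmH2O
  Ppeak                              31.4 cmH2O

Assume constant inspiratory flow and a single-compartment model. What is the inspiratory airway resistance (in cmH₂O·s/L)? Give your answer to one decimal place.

Flow: 42 L/min ÷ 60 = 0.7 L/s.
Equation of motion (constant flow): PIP = Vt/C + R·V̇ + PEEP.
R·V̇ = PIP − Vt/C − PEEP = 31.4 − 510/39.5 − 8 = 31.4 − 12.911 − 8 = 10.489 cmH2O.
R = 10.489 / 0.7 = 14.984 cmH2O·s/L.

15.0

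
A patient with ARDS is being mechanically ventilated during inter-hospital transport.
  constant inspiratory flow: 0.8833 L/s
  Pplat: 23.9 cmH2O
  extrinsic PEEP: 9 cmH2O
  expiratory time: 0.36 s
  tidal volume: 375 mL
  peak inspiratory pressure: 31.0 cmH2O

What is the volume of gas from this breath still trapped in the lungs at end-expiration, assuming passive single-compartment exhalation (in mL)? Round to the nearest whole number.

63

R = (PIP − Pplat)/V̇ = (31.0 − 23.9) / 0.8833 = 7.1/0.8833 = 8.038 cmH2O·s/L.
C = Vt/(Pplat − PEEP) = 375.0 / (23.9 − 9) = 375.0/14.9 = 25.168 mL/cmH2O.
τ = R × C = 8.038 × 0.02517 L/cmH2O = 0.2023 s.
Fraction remaining = e^(−Te/τ) = e^(−0.36/0.2023) = 0.1687.
Trapped volume = 375.0 × 0.1687 = 63.263 mL.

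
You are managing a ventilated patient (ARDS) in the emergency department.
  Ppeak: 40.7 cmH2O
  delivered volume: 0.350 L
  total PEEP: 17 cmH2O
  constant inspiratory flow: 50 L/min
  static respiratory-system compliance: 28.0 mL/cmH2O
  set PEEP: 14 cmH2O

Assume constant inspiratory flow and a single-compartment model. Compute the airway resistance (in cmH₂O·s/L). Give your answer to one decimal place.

13.4

Flow: 50 L/min ÷ 60 = 0.8333 L/s.
Total PEEP = 17 cmH2O (set 14 + intrinsic 3); this is the baseline alveolar pressure.
Equation of motion (constant flow): PIP = Vt/C + R·V̇ + PEEP.
R·V̇ = PIP − Vt/C − PEEP = 40.7 − 350/28.0 − 17 = 40.7 − 12.5 − 17 = 11.2 cmH2O.
R = 11.2 / 0.8333 = 13.441 cmH2O·s/L.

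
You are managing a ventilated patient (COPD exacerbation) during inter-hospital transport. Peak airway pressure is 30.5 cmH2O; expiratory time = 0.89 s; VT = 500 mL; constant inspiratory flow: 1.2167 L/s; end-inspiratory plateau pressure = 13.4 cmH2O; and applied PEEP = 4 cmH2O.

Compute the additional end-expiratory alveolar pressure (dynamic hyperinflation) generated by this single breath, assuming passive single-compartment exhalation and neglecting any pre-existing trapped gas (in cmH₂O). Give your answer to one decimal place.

R = (PIP − Pplat)/V̇ = (30.5 − 13.4) / 1.2167 = 17.1/1.2167 = 14.054 cmH2O·s/L.
C = Vt/(Pplat − PEEP) = 500.0 / (13.4 − 4) = 500.0/9.4 = 53.191 mL/cmH2O.
τ = R × C = 14.054 × 0.05319 L/cmH2O = 0.7475 s.
Fraction remaining = e^(−Te/τ) = e^(−0.89/0.7475) = 0.304; trapped volume = 500.0 × 0.304 = 152.0 mL.
Additional alveolar pressure from trapping ≈ V_trapped / C = 152.0 / 53.191 = 2.858 cmH2O.

2.9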